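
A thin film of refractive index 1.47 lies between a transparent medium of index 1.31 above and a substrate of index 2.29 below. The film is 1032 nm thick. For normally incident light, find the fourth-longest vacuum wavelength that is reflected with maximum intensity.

At the upper boundary (n = 1.31 to n = 1.47) the reflected ray undergoes a half-wave phase shift.
Bottom surface (1.47 → 2.29): reflection off a higher-index medium gives a half-wave phase shift.
The two reflections carry the same phase change, so no net offset.
So the condition for constructive reflection is 2 n t = m λ.
λ = 2 n t / m. The fourth-longest wavelength is m = 4: λ = 2 × 1.47 × 1032 / 4.00 = 759 nm.

759 nm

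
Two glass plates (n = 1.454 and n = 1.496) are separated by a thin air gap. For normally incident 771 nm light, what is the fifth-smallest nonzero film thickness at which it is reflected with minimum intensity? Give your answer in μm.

1.93 μm

At the upper boundary (n = 1.454 to n = 1.0) the reflected ray undergoes no phase shift.
Ray reflecting at the bottom interface goes from n = 1.0 toward n = 1.496: a half-wave phase shift.
Exactly one π shift → a net half-wave offset.
For weak reflection here: 2 n t = m λ.
The fifth-smallest nonzero thickness corresponds to m = 5: t = m λ / (2 n) = 5.00 × 771 / (2 × 1.0) = 1928 nm.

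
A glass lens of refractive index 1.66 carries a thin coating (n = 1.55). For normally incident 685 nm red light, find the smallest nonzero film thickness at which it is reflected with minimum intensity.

110 nm

Top surface (1.0 → 1.55): reflection off a higher-index medium gives a half-wave phase shift.
Ray reflecting at the bottom interface goes from n = 1.55 toward n = 1.66: a half-wave phase shift.
Zero or two π shifts → no net half-wave offset.
With no net inversion, destructive interference in reflection requires 2 n t = (m + ½) λ.
Minimum at m = 0: t = λ / (4 n) = 685 / (4 × 1.55) = 110 nm.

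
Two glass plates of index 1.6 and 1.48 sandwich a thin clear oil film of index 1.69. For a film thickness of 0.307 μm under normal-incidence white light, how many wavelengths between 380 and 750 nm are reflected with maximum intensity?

2

Ray reflecting at the top interface goes from n = 1.6 toward n = 1.69: a half-wave phase shift.
Bottom surface (1.69 → 1.48): reflection off a lower-index medium gives no phase shift.
The two reflections differ by half a wavelength.
For maximum reflection here: 2 n t = (m + ½) λ.
λ = 2 n t / (m + ½) = 1038 / (m + ½) nm.
m=0: 2075 nm (IR); m=1: 692 nm (visible); m=2: 415 nm (visible); m=3: 296 nm (UV).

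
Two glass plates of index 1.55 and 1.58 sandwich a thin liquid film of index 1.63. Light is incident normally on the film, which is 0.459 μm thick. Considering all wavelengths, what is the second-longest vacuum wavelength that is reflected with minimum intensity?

748 nm

At the upper boundary (n = 1.55 to n = 1.63) the reflected ray undergoes a half-wave phase shift.
Ray reflecting at the bottom interface goes from n = 1.63 toward n = 1.58: no phase shift.
Exactly one π shift → a net half-wave offset.
So the condition for destructive reflection is 2 n t = m λ.
λ = 2 n t / m. The second-longest wavelength is m = 2: λ = 2 × 1.63 × 459 / 2.00 = 748 nm.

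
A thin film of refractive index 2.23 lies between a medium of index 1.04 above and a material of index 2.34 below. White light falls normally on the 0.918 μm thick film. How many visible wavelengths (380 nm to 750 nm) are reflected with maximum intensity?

5

Top surface (1.04 → 2.23): reflection off a higher-index medium gives a half-wave phase shift.
Bottom surface (2.23 → 2.34): reflection off a higher-index medium gives a half-wave phase shift.
Zero or two π shifts → no net half-wave offset.
With no net inversion, constructive interference in reflection requires 2 n t = m λ.
λ = 2 n t / m = 4094 / m nm.
m=5: 819 nm (IR); m=6: 682 nm (visible); m=7: 585 nm (visible); m=8: 512 nm (visible); m=9: 455 nm (visible); m=10: 409 nm (visible); m=11: 372 nm (UV).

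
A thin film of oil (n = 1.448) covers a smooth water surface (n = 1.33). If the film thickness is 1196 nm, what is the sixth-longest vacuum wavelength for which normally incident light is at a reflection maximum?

At the upper boundary (n = 1.0 to n = 1.448) the reflected ray undergoes a half-wave phase shift.
Bottom surface (1.448 → 1.33): reflection off a lower-index medium gives no phase shift.
Net: one phase inversion between the two reflected rays.
For bright reflection here: 2 n t = (m + ½) λ.
λ = 2 n t / (m + ½). The sixth-longest wavelength is m = 5: λ = 2 × 1.448 × 1196 / 5.50 = 630 nm.

630 nm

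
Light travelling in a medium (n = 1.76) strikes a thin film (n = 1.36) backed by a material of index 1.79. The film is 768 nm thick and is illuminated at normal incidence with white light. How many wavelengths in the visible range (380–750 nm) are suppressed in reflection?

At the upper boundary (n = 1.76 to n = 1.36) the reflected ray undergoes no phase shift.
Ray reflecting at the bottom interface goes from n = 1.36 toward n = 1.79: a half-wave phase shift.
Net: one phase inversion between the two reflected rays.
With one net inversion, destructive interference in reflection requires 2 n t = m λ.
λ = 2 n t / m = 2089 / m nm.
m=2: 1044 nm (IR); m=3: 696 nm (visible); m=4: 522 nm (visible); m=5: 418 nm (visible); m=6: 348 nm (UV).

3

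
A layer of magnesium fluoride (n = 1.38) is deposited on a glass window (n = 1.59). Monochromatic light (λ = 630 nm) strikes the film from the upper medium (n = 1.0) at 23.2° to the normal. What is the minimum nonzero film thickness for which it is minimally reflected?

Ray reflecting at the top interface goes from n = 1.0 toward n = 1.38: a half-wave phase shift.
At the lower boundary (n = 1.38 to n = 1.59) the reflected ray undergoes a half-wave phase shift.
Net: no relative phase inversion (both shifts match).
So the condition for destructive reflection is 2 n t cos θ_r = (m + ½) λ.
Snell's law: 1.0 sin 23.2° = 1.38 sin θ_r → sin θ_r = 0.285, cos θ_r = 0.958.
Minimum at m = 0: t = λ / (4 n cos θ_r) = 630 / (4 × 1.38 × 0.958) = 119 nm.

119 nm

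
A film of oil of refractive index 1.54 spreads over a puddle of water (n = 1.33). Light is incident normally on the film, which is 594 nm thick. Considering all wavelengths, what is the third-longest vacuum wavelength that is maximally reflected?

732 nm

Top surface (1.0 → 1.54): reflection off a higher-index medium gives a half-wave phase shift.
Bottom surface (1.54 → 1.33): reflection off a lower-index medium gives no phase shift.
Net: one phase inversion between the two reflected rays.
So the condition for constructive reflection is 2 n t = (m + ½) λ.
λ = 2 n t / (m + ½). The third-longest wavelength is m = 2: λ = 2 × 1.54 × 594 / 2.50 = 732 nm.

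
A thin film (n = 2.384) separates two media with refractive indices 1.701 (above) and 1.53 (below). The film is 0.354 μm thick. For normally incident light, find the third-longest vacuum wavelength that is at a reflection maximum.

At the upper boundary (n = 1.701 to n = 2.384) the reflected ray undergoes a half-wave phase shift.
Bottom surface (2.384 → 1.53): reflection off a lower-index medium gives no phase shift.
Exactly one π shift → a net half-wave offset.
With one net inversion, constructive interference in reflection requires 2 n t = (m + ½) λ.
λ = 2 n t / (m + ½). The third-longest wavelength is m = 2: λ = 2 × 2.384 × 354 / 2.50 = 675 nm.

675 nm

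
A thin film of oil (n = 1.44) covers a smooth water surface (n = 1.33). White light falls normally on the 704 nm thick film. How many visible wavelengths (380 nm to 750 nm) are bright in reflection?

2

At the upper boundary (n = 1.0 to n = 1.44) the reflected ray undergoes a half-wave phase shift.
Ray reflecting at the bottom interface goes from n = 1.44 toward n = 1.33: no phase shift.
The two reflections differ by half a wavelength.
With one net inversion, constructive interference in reflection requires 2 n t = (m + ½) λ.
λ = 2 n t / (m + ½) = 2028 / (m + ½) nm.
m=2: 811 nm (IR); m=3: 579 nm (visible); m=4: 451 nm (visible); m=5: 369 nm (UV).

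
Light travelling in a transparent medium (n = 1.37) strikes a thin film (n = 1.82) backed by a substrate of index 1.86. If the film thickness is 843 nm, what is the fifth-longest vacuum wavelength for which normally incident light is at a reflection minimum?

Ray reflecting at the top interface goes from n = 1.37 toward n = 1.82: a half-wave phase shift.
Ray reflecting at the bottom interface goes from n = 1.82 toward n = 1.86: a half-wave phase shift.
Zero or two π shifts → no net half-wave offset.
With no net inversion, destructive interference in reflection requires 2 n t = (m + ½) λ.
λ = 2 n t / (m + ½). The fifth-longest wavelength is m = 4: λ = 2 × 1.82 × 843 / 4.50 = 682 nm.

682 nm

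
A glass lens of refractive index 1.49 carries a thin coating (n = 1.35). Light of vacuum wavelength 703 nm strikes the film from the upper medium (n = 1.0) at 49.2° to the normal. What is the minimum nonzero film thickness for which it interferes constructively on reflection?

At the upper boundary (n = 1.0 to n = 1.35) the reflected ray undergoes a half-wave phase shift.
At the lower boundary (n = 1.35 to n = 1.49) the reflected ray undergoes a half-wave phase shift.
Net: no relative phase inversion (both shifts match).
With no net inversion, constructive interference in reflection requires 2 n t cos θ_r = m λ.
Snell's law: 1.0 sin 49.2° = 1.35 sin θ_r → sin θ_r = 0.561, cos θ_r = 0.828.
Minimum nonzero at m = 1: t = λ / (2 n cos θ_r) = 703 / (2 × 1.35 × 0.828) = 314 nm.

314 nm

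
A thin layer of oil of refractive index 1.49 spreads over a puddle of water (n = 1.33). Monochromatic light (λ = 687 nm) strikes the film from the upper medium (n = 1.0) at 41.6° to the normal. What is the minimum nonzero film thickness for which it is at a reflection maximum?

129 nm

Top surface (1.0 → 1.49): reflection off a higher-index medium gives a half-wave phase shift.
At the lower boundary (n = 1.49 to n = 1.33) the reflected ray undergoes no phase shift.
Exactly one π shift → a net half-wave offset.
So the condition for constructive reflection is 2 n t cos θ_r = (m + ½) λ.
Snell's law: 1.0 sin 41.6° = 1.49 sin θ_r → sin θ_r = 0.446, cos θ_r = 0.895.
Minimum at m = 0: t = λ / (4 n cos θ_r) = 687 / (4 × 1.49 × 0.895) = 129 nm.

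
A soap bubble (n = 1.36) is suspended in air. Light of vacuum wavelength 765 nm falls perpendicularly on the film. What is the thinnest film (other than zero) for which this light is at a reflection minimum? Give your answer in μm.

Ray reflecting at the top interface goes from n = 1.0 toward n = 1.36: a half-wave phase shift.
At the lower boundary (n = 1.36 to n = 1.0) the reflected ray undergoes no phase shift.
The two reflections differ by half a wavelength.
With one net inversion, destructive interference in reflection requires 2 n t = m λ.
Minimum nonzero at m = 1: t = λ / (2 n) = 765 / (2 × 1.36) = 281 nm.

0.281 μm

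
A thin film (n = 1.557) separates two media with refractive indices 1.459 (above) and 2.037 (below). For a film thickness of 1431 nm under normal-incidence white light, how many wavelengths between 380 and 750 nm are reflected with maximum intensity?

6

At the upper boundary (n = 1.459 to n = 1.557) the reflected ray undergoes a half-wave phase shift.
At the lower boundary (n = 1.557 to n = 2.037) the reflected ray undergoes a half-wave phase shift.
Zero or two π shifts → no net half-wave offset.
So the condition for constructive reflection is 2 n t = m λ.
λ = 2 n t / m = 4456 / m nm.
m=5: 891 nm (IR); m=6: 743 nm (visible); m=7: 637 nm (visible); m=8: 557 nm (visible); m=9: 495 nm (visible); m=10: 446 nm (visible); m=11: 405 nm (visible); m=12: 371 nm (UV).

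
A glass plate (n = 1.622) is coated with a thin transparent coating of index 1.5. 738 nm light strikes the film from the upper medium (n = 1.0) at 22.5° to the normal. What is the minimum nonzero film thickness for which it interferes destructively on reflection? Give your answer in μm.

Ray reflecting at the top interface goes from n = 1.0 toward n = 1.5: a half-wave phase shift.
At the lower boundary (n = 1.5 to n = 1.622) the reflected ray undergoes a half-wave phase shift.
The two reflections carry the same phase change, so no net offset.
With no net inversion, destructive interference in reflection requires 2 n t cos θ_r = (m + ½) λ.
Snell's law: 1.0 sin 22.5° = 1.5 sin θ_r → sin θ_r = 0.255, cos θ_r = 0.967.
Minimum at m = 0: t = λ / (4 n cos θ_r) = 738 / (4 × 1.5 × 0.967) = 127 nm.

0.127 μm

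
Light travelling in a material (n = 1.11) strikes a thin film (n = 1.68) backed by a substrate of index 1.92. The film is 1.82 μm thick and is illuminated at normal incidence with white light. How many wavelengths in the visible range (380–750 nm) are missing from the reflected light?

8

At the upper boundary (n = 1.11 to n = 1.68) the reflected ray undergoes a half-wave phase shift.
At the lower boundary (n = 1.68 to n = 1.92) the reflected ray undergoes a half-wave phase shift.
The two reflections carry the same phase change, so no net offset.
So the condition for destructive reflection is 2 n t = (m + ½) λ.
λ = 2 n t / (m + ½) = 6115 / (m + ½) nm.
m=7: 815 nm (IR); m=8: 719 nm (visible); m=9: 644 nm (visible); m=10: 582 nm (visible); m=11: 532 nm (visible); m=12: 489 nm (visible); m=13: 453 nm (visible); m=14: 422 nm (visible); m=15: 395 nm (visible); m=16: 371 nm (UV).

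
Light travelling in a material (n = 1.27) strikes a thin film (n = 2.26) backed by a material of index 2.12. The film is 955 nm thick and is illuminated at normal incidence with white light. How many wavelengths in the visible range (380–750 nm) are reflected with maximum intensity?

At the upper boundary (n = 1.27 to n = 2.26) the reflected ray undergoes a half-wave phase shift.
At the lower boundary (n = 2.26 to n = 2.12) the reflected ray undergoes no phase shift.
The two reflections differ by half a wavelength.
For bright reflection here: 2 n t = (m + ½) λ.
λ = 2 n t / (m + ½) = 4317 / (m + ½) nm.
m=5: 785 nm (IR); m=6: 664 nm (visible); m=7: 576 nm (visible); m=8: 508 nm (visible); m=9: 454 nm (visible); m=10: 411 nm (visible); m=11: 375 nm (UV).

5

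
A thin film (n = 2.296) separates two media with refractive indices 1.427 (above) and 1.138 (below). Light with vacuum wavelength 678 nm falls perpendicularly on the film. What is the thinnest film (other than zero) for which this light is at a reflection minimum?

Top surface (1.427 → 2.296): reflection off a higher-index medium gives a half-wave phase shift.
Ray reflecting at the bottom interface goes from n = 2.296 toward n = 1.138: no phase shift.
Exactly one π shift → a net half-wave offset.
With one net inversion, destructive interference in reflection requires 2 n t = m λ.
Minimum nonzero at m = 1: t = λ / (2 n) = 678 / (2 × 2.296) = 148 nm.

148 nm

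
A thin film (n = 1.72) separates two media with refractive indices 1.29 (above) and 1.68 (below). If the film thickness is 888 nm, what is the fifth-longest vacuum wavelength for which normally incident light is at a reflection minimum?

611 nm

Ray reflecting at the top interface goes from n = 1.29 toward n = 1.72: a half-wave phase shift.
Bottom surface (1.72 → 1.68): reflection off a lower-index medium gives no phase shift.
The two reflections differ by half a wavelength.
So the condition for destructive reflection is 2 n t = m λ.
λ = 2 n t / m. The fifth-longest wavelength is m = 5: λ = 2 × 1.72 × 888 / 5.00 = 611 nm.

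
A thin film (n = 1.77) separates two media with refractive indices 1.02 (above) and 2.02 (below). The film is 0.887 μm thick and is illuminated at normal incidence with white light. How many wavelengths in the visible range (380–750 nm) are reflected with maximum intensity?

At the upper boundary (n = 1.02 to n = 1.77) the reflected ray undergoes a half-wave phase shift.
Ray reflecting at the bottom interface goes from n = 1.77 toward n = 2.02: a half-wave phase shift.
Zero or two π shifts → no net half-wave offset.
So the condition for constructive reflection is 2 n t = m λ.
λ = 2 n t / m = 3140 / m nm.
m=4: 785 nm (IR); m=5: 628 nm (visible); m=6: 523 nm (visible); m=7: 449 nm (visible); m=8: 392 nm (visible); m=9: 349 nm (UV).

4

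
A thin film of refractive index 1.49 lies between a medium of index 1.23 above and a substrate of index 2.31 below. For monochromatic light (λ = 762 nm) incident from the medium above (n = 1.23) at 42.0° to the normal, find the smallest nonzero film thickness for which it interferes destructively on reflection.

153 nm

Top surface (1.23 → 1.49): reflection off a higher-index medium gives a half-wave phase shift.
Bottom surface (1.49 → 2.31): reflection off a higher-index medium gives a half-wave phase shift.
The two reflections carry the same phase change, so no net offset.
With no net inversion, destructive interference in reflection requires 2 n t cos θ_r = (m + ½) λ.
Snell's law: 1.23 sin 42.0° = 1.49 sin θ_r → sin θ_r = 0.552, cos θ_r = 0.834.
Minimum at m = 0: t = λ / (4 n cos θ_r) = 762 / (4 × 1.49 × 0.834) = 153 nm.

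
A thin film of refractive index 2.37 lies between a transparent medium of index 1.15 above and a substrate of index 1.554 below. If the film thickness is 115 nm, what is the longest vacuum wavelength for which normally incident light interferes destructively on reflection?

Ray reflecting at the top interface goes from n = 1.15 toward n = 2.37: a half-wave phase shift.
Ray reflecting at the bottom interface goes from n = 2.37 toward n = 1.554: no phase shift.
Net: one phase inversion between the two reflected rays.
So the condition for destructive reflection is 2 n t = m λ.
λ = 2 n t / m. The longest wavelength is m = 1: λ = 2 × 2.37 × 115 / 1.00 = 545 nm.

545 nm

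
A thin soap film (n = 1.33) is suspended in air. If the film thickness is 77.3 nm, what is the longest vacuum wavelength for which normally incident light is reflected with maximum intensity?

At the upper boundary (n = 1.0 to n = 1.33) the reflected ray undergoes a half-wave phase shift.
At the lower boundary (n = 1.33 to n = 1.0) the reflected ray undergoes no phase shift.
Net: one phase inversion between the two reflected rays.
For maximum reflection here: 2 n t = (m + ½) λ.
λ = 2 n t / (m + ½). The longest wavelength is m = 0: λ = 2 × 1.33 × 77.3 / 0.500 = 411 nm.

411 nm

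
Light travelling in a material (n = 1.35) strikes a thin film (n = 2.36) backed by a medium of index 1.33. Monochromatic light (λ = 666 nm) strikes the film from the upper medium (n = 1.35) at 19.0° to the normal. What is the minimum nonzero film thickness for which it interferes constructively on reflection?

Top surface (1.35 → 2.36): reflection off a higher-index medium gives a half-wave phase shift.
Ray reflecting at the bottom interface goes from n = 2.36 toward n = 1.33: no phase shift.
Exactly one π shift → a net half-wave offset.
For strong reflection here: 2 n t cos θ_r = (m + ½) λ.
Snell's law: 1.35 sin 19.0° = 2.36 sin θ_r → sin θ_r = 0.186, cos θ_r = 0.983.
Minimum at m = 0: t = λ / (4 n cos θ_r) = 666 / (4 × 2.36 × 0.983) = 71.8 nm.

71.8 nm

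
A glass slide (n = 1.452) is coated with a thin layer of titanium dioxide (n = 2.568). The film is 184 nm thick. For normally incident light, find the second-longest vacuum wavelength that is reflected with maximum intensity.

630 nm

Top surface (1.0 → 2.568): reflection off a higher-index medium gives a half-wave phase shift.
At the lower boundary (n = 2.568 to n = 1.452) the reflected ray undergoes no phase shift.
Exactly one π shift → a net half-wave offset.
So the condition for constructive reflection is 2 n t = (m + ½) λ.
λ = 2 n t / (m + ½). The second-longest wavelength is m = 1: λ = 2 × 2.568 × 184 / 1.50 = 630 nm.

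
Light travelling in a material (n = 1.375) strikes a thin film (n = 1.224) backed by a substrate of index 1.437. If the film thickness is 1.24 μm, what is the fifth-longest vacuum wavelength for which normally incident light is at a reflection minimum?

607 nm

At the upper boundary (n = 1.375 to n = 1.224) the reflected ray undergoes no phase shift.
Ray reflecting at the bottom interface goes from n = 1.224 toward n = 1.437: a half-wave phase shift.
Net: one phase inversion between the two reflected rays.
For minimum reflection here: 2 n t = m λ.
λ = 2 n t / m. The fifth-longest wavelength is m = 5: λ = 2 × 1.224 × 1240 / 5.00 = 607 nm.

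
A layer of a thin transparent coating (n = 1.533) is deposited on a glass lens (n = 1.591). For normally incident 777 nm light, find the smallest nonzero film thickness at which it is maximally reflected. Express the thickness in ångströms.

At the upper boundary (n = 1.0 to n = 1.533) the reflected ray undergoes a half-wave phase shift.
Bottom surface (1.533 → 1.591): reflection off a higher-index medium gives a half-wave phase shift.
Net: no relative phase inversion (both shifts match).
With no net inversion, constructive interference in reflection requires 2 n t = m λ.
Minimum nonzero at m = 1: t = λ / (2 n) = 777 / (2 × 1.533) = 253 nm.

2534 Å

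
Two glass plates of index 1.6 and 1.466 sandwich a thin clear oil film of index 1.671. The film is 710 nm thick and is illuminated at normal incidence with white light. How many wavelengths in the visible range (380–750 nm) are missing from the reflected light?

3

At the upper boundary (n = 1.6 to n = 1.671) the reflected ray undergoes a half-wave phase shift.
Ray reflecting at the bottom interface goes from n = 1.671 toward n = 1.466: no phase shift.
Net: one phase inversion between the two reflected rays.
So the condition for destructive reflection is 2 n t = m λ.
λ = 2 n t / m = 2373 / m nm.
m=3: 791 nm (IR); m=4: 593 nm (visible); m=5: 475 nm (visible); m=6: 395 nm (visible); m=7: 339 nm (UV).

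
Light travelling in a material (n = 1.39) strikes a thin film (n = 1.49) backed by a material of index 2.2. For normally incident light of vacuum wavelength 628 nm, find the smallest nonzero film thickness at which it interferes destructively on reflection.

105 nm

Ray reflecting at the top interface goes from n = 1.39 toward n = 1.49: a half-wave phase shift.
Bottom surface (1.49 → 2.2): reflection off a higher-index medium gives a half-wave phase shift.
Zero or two π shifts → no net half-wave offset.
So the condition for destructive reflection is 2 n t = (m + ½) λ.
Minimum at m = 0: t = λ / (4 n) = 628 / (4 × 1.49) = 105 nm.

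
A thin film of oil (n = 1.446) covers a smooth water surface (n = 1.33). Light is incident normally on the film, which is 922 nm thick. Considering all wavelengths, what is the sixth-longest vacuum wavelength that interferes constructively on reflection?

At the upper boundary (n = 1.0 to n = 1.446) the reflected ray undergoes a half-wave phase shift.
Ray reflecting at the bottom interface goes from n = 1.446 toward n = 1.33: no phase shift.
The two reflections differ by half a wavelength.
So the condition for constructive reflection is 2 n t = (m + ½) λ.
λ = 2 n t / (m + ½). The sixth-longest wavelength is m = 5: λ = 2 × 1.446 × 922 / 5.50 = 485 nm.

485 nm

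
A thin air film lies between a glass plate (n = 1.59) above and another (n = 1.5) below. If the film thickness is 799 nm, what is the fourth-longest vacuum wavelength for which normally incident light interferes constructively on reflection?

457 nm

At the upper boundary (n = 1.59 to n = 1.0) the reflected ray undergoes no phase shift.
Ray reflecting at the bottom interface goes from n = 1.0 toward n = 1.5: a half-wave phase shift.
Net: one phase inversion between the two reflected rays.
With one net inversion, constructive interference in reflection requires 2 n t = (m + ½) λ.
λ = 2 n t / (m + ½). The fourth-longest wavelength is m = 3: λ = 2 × 1.0 × 799 / 3.50 = 457 nm.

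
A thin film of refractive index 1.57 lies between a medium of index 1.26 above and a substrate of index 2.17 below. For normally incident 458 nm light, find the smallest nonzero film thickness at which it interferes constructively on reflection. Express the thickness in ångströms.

Ray reflecting at the top interface goes from n = 1.26 toward n = 1.57: a half-wave phase shift.
Ray reflecting at the bottom interface goes from n = 1.57 toward n = 2.17: a half-wave phase shift.
The two reflections carry the same phase change, so no net offset.
For maximum reflection here: 2 n t = m λ.
Minimum nonzero at m = 1: t = λ / (2 n) = 458 / (2 × 1.57) = 146 nm.

1459 Å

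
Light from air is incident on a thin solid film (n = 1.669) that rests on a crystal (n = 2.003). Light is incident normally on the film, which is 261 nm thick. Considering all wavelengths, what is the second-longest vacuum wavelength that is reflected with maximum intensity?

Ray reflecting at the top interface goes from n = 1.0 toward n = 1.669: a half-wave phase shift.
At the lower boundary (n = 1.669 to n = 2.003) the reflected ray undergoes a half-wave phase shift.
Net: no relative phase inversion (both shifts match).
So the condition for constructive reflection is 2 n t = m λ.
λ = 2 n t / m. The second-longest wavelength is m = 2: λ = 2 × 1.669 × 261 / 2.00 = 436 nm.

436 nm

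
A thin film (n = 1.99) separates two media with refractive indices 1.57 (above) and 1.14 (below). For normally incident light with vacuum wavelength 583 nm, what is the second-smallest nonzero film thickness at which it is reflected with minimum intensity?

293 nm

Ray reflecting at the top interface goes from n = 1.57 toward n = 1.99: a half-wave phase shift.
Ray reflecting at the bottom interface goes from n = 1.99 toward n = 1.14: no phase shift.
The two reflections differ by half a wavelength.
For minimum reflection here: 2 n t = m λ.
The second-smallest nonzero thickness corresponds to m = 2: t = m λ / (2 n) = 2.00 × 583 / (2 × 1.99) = 293 nm.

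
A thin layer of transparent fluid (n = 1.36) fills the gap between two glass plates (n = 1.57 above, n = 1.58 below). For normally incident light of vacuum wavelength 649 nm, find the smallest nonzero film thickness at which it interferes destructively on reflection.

239 nm

Ray reflecting at the top interface goes from n = 1.57 toward n = 1.36: no phase shift.
Bottom surface (1.36 → 1.58): reflection off a higher-index medium gives a half-wave phase shift.
Net: one phase inversion between the two reflected rays.
With one net inversion, destructive interference in reflection requires 2 n t = m λ.
Minimum nonzero at m = 1: t = λ / (2 n) = 649 / (2 × 1.36) = 239 nm.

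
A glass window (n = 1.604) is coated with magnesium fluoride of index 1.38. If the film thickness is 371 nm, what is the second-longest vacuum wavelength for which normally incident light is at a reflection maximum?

Ray reflecting at the top interface goes from n = 1.0 toward n = 1.38: a half-wave phase shift.
At the lower boundary (n = 1.38 to n = 1.604) the reflected ray undergoes a half-wave phase shift.
Net: no relative phase inversion (both shifts match).
So the condition for constructive reflection is 2 n t = m λ.
λ = 2 n t / m. The second-longest wavelength is m = 2: λ = 2 × 1.38 × 371 / 2.00 = 512 nm.

512 nm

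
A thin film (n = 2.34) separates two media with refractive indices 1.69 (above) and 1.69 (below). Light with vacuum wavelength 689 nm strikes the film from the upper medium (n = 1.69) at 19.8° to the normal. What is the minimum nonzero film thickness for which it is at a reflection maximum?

Top surface (1.69 → 2.34): reflection off a higher-index medium gives a half-wave phase shift.
Bottom surface (2.34 → 1.69): reflection off a lower-index medium gives no phase shift.
Net: one phase inversion between the two reflected rays.
With one net inversion, constructive interference in reflection requires 2 n t cos θ_r = (m + ½) λ.
Snell's law: 1.69 sin 19.8° = 2.34 sin θ_r → sin θ_r = 0.245, cos θ_r = 0.970.
Minimum at m = 0: t = λ / (4 n cos θ_r) = 689 / (4 × 2.34 × 0.970) = 75.9 nm.

75.9 nm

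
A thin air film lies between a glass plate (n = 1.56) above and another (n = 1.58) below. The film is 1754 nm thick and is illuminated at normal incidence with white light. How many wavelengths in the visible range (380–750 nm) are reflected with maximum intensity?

4

Ray reflecting at the top interface goes from n = 1.56 toward n = 1.0: no phase shift.
At the lower boundary (n = 1.0 to n = 1.58) the reflected ray undergoes a half-wave phase shift.
Exactly one π shift → a net half-wave offset.
So the condition for constructive reflection is 2 n t = (m + ½) λ.
λ = 2 n t / (m + ½) = 3508 / (m + ½) nm.
m=4: 780 nm (IR); m=5: 638 nm (visible); m=6: 540 nm (visible); m=7: 468 nm (visible); m=8: 413 nm (visible); m=9: 369 nm (UV).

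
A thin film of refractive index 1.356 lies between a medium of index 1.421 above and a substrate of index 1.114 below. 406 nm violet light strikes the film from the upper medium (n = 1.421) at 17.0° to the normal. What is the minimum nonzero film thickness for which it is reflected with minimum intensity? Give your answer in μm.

0.0786 μm

At the upper boundary (n = 1.421 to n = 1.356) the reflected ray undergoes no phase shift.
Bottom surface (1.356 → 1.114): reflection off a lower-index medium gives no phase shift.
Zero or two π shifts → no net half-wave offset.
For weak reflection here: 2 n t cos θ_r = (m + ½) λ.
Snell's law: 1.421 sin 17.0° = 1.356 sin θ_r → sin θ_r = 0.306, cos θ_r = 0.952.
Minimum at m = 0: t = λ / (4 n cos θ_r) = 406 / (4 × 1.356 × 0.952) = 78.6 nm.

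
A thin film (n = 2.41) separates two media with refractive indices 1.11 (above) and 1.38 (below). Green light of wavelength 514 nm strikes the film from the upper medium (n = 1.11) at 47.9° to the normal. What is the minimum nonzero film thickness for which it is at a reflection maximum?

56.7 nm

Top surface (1.11 → 2.41): reflection off a higher-index medium gives a half-wave phase shift.
Ray reflecting at the bottom interface goes from n = 2.41 toward n = 1.38: no phase shift.
Exactly one π shift → a net half-wave offset.
So the condition for constructive reflection is 2 n t cos θ_r = (m + ½) λ.
Snell's law: 1.11 sin 47.9° = 2.41 sin θ_r → sin θ_r = 0.342, cos θ_r = 0.940.
Minimum at m = 0: t = λ / (4 n cos θ_r) = 514 / (4 × 2.41 × 0.940) = 56.7 nm.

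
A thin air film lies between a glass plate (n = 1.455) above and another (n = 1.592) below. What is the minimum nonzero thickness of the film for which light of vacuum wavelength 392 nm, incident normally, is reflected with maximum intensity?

98.0 nm

At the upper boundary (n = 1.455 to n = 1.0) the reflected ray undergoes no phase shift.
At the lower boundary (n = 1.0 to n = 1.592) the reflected ray undergoes a half-wave phase shift.
Net: one phase inversion between the two reflected rays.
With one net inversion, constructive interference in reflection requires 2 n t = (m + ½) λ.
Minimum at m = 0: t = λ / (4 n) = 392 / (4 × 1.0) = 98.0 nm.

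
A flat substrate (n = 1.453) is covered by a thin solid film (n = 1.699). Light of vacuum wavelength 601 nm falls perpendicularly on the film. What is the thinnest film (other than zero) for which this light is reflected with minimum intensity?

177 nm

At the upper boundary (n = 1.0 to n = 1.699) the reflected ray undergoes a half-wave phase shift.
Bottom surface (1.699 → 1.453): reflection off a lower-index medium gives no phase shift.
The two reflections differ by half a wavelength.
With one net inversion, destructive interference in reflection requires 2 n t = m λ.
Minimum nonzero at m = 1: t = λ / (2 n) = 601 / (2 × 1.699) = 177 nm.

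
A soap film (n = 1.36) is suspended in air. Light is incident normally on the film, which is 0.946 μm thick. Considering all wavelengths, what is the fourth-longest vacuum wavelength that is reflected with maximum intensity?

Top surface (1.0 → 1.36): reflection off a higher-index medium gives a half-wave phase shift.
Bottom surface (1.36 → 1.0): reflection off a lower-index medium gives no phase shift.
Exactly one π shift → a net half-wave offset.
For maximum reflection here: 2 n t = (m + ½) λ.
λ = 2 n t / (m + ½). The fourth-longest wavelength is m = 3: λ = 2 × 1.36 × 946 / 3.50 = 735 nm.

735 nm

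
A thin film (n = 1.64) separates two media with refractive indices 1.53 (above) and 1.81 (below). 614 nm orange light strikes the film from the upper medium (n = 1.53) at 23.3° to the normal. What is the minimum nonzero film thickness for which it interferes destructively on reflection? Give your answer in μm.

Top surface (1.53 → 1.64): reflection off a higher-index medium gives a half-wave phase shift.
At the lower boundary (n = 1.64 to n = 1.81) the reflected ray undergoes a half-wave phase shift.
Net: no relative phase inversion (both shifts match).
For weak reflection here: 2 n t cos θ_r = (m + ½) λ.
Snell's law: 1.53 sin 23.3° = 1.64 sin θ_r → sin θ_r = 0.369, cos θ_r = 0.929.
Minimum at m = 0: t = λ / (4 n cos θ_r) = 614 / (4 × 1.64 × 0.929) = 101 nm.

0.101 μm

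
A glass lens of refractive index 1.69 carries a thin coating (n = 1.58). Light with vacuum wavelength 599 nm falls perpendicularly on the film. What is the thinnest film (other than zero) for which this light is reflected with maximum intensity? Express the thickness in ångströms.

At the upper boundary (n = 1.0 to n = 1.58) the reflected ray undergoes a half-wave phase shift.
Bottom surface (1.58 → 1.69): reflection off a higher-index medium gives a half-wave phase shift.
The two reflections carry the same phase change, so no net offset.
With no net inversion, constructive interference in reflection requires 2 n t = m λ.
Minimum nonzero at m = 1: t = λ / (2 n) = 599 / (2 × 1.58) = 190 nm.

1896 Å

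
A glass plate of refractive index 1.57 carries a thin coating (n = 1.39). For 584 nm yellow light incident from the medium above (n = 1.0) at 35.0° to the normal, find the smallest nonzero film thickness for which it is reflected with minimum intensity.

Top surface (1.0 → 1.39): reflection off a higher-index medium gives a half-wave phase shift.
Ray reflecting at the bottom interface goes from n = 1.39 toward n = 1.57: a half-wave phase shift.
Net: no relative phase inversion (both shifts match).
For weak reflection here: 2 n t cos θ_r = (m + ½) λ.
Snell's law: 1.0 sin 35.0° = 1.39 sin θ_r → sin θ_r = 0.413, cos θ_r = 0.911.
Minimum at m = 0: t = λ / (4 n cos θ_r) = 584 / (4 × 1.39 × 0.911) = 115 nm.

115 nm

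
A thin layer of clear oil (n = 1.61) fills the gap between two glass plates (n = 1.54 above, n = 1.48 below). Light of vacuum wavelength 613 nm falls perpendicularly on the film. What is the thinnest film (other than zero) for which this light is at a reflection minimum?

At the upper boundary (n = 1.54 to n = 1.61) the reflected ray undergoes a half-wave phase shift.
Bottom surface (1.61 → 1.48): reflection off a lower-index medium gives no phase shift.
The two reflections differ by half a wavelength.
So the condition for destructive reflection is 2 n t = m λ.
Minimum nonzero at m = 1: t = λ / (2 n) = 613 / (2 × 1.61) = 190 nm.

190 nm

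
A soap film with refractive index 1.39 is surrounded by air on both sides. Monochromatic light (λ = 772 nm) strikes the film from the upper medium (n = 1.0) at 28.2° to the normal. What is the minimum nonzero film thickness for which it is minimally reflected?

Top surface (1.0 → 1.39): reflection off a higher-index medium gives a half-wave phase shift.
Bottom surface (1.39 → 1.0): reflection off a lower-index medium gives no phase shift.
Net: one phase inversion between the two reflected rays.
With one net inversion, destructive interference in reflection requires 2 n t cos θ_r = m λ.
Snell's law: 1.0 sin 28.2° = 1.39 sin θ_r → sin θ_r = 0.340, cos θ_r = 0.940.
Minimum nonzero at m = 1: t = λ / (2 n cos θ_r) = 772 / (2 × 1.39 × 0.940) = 295 nm.

295 nm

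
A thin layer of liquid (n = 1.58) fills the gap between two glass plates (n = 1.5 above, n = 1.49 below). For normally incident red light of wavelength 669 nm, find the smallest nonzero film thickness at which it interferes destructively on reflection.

212 nm

At the upper boundary (n = 1.5 to n = 1.58) the reflected ray undergoes a half-wave phase shift.
At the lower boundary (n = 1.58 to n = 1.49) the reflected ray undergoes no phase shift.
The two reflections differ by half a wavelength.
With one net inversion, destructive interference in reflection requires 2 n t = m λ.
Minimum nonzero at m = 1: t = λ / (2 n) = 669 / (2 × 1.58) = 212 nm.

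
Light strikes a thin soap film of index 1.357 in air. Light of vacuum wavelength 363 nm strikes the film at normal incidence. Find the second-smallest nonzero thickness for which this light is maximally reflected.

Ray reflecting at the top interface goes from n = 1.0 toward n = 1.357: a half-wave phase shift.
At the lower boundary (n = 1.357 to n = 1.0) the reflected ray undergoes no phase shift.
Net: one phase inversion between the two reflected rays.
With one net inversion, constructive interference in reflection requires 2 n t = (m + ½) λ.
The second-smallest nonzero thickness corresponds to m = 1: t = (m + ½) λ / (2 n) = 1.50 × 363 / (2 × 1.357) = 201 nm.

201 nm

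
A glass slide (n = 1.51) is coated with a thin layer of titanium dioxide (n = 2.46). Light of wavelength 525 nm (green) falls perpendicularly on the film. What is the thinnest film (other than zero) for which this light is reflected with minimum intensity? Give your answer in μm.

Ray reflecting at the top interface goes from n = 1.0 toward n = 2.46: a half-wave phase shift.
At the lower boundary (n = 2.46 to n = 1.51) the reflected ray undergoes no phase shift.
Exactly one π shift → a net half-wave offset.
So the condition for destructive reflection is 2 n t = m λ.
Minimum nonzero at m = 1: t = λ / (2 n) = 525 / (2 × 2.46) = 107 nm.

0.107 μm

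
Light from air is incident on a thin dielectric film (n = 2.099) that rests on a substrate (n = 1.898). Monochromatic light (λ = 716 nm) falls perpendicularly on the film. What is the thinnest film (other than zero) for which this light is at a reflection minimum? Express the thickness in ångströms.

1706 Å

Top surface (1.0 → 2.099): reflection off a higher-index medium gives a half-wave phase shift.
At the lower boundary (n = 2.099 to n = 1.898) the reflected ray undergoes no phase shift.
Net: one phase inversion between the two reflected rays.
So the condition for destructive reflection is 2 n t = m λ.
Minimum nonzero at m = 1: t = λ / (2 n) = 716 / (2 × 2.099) = 171 nm.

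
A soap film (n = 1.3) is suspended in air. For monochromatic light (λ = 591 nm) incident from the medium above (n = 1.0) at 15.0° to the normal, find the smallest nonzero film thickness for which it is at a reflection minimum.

Top surface (1.0 → 1.3): reflection off a higher-index medium gives a half-wave phase shift.
Bottom surface (1.3 → 1.0): reflection off a lower-index medium gives no phase shift.
Net: one phase inversion between the two reflected rays.
For dark reflection here: 2 n t cos θ_r = m λ.
Snell's law: 1.0 sin 15.0° = 1.3 sin θ_r → sin θ_r = 0.199, cos θ_r = 0.980.
Minimum nonzero at m = 1: t = λ / (2 n cos θ_r) = 591 / (2 × 1.3 × 0.980) = 232 nm.

232 nm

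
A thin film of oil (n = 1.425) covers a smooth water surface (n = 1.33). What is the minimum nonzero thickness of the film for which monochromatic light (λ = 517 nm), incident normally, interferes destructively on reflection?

181 nm

Ray reflecting at the top interface goes from n = 1.0 toward n = 1.425: a half-wave phase shift.
At the lower boundary (n = 1.425 to n = 1.33) the reflected ray undergoes no phase shift.
Exactly one π shift → a net half-wave offset.
So the condition for destructive reflection is 2 n t = m λ.
Minimum nonzero at m = 1: t = λ / (2 n) = 517 / (2 × 1.425) = 181 nm.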